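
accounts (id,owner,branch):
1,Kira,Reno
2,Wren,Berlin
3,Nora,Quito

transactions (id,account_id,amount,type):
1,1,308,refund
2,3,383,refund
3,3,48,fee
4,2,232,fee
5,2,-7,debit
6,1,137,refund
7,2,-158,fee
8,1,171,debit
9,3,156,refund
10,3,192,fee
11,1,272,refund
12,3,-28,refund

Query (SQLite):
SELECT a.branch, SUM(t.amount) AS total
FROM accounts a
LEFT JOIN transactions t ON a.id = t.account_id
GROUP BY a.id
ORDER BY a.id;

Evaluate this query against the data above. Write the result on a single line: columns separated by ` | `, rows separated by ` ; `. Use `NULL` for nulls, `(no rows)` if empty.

LEFT JOIN keeps every accounts row; unmatched ones get NULL for transactions columns.
Group by accounts.id and compute SUM(t.amount). SUM over an all-NULL group is NULL.
  1: ids {1, 6, 8, 11} → SUM(t.amount)=888
  2: ids {4, 5, 7} → SUM(t.amount)=67
  3: ids {2, 3, 9, 10, 12} → SUM(t.amount)=751

Reno | 888 ; Berlin | 67 ; Quito | 751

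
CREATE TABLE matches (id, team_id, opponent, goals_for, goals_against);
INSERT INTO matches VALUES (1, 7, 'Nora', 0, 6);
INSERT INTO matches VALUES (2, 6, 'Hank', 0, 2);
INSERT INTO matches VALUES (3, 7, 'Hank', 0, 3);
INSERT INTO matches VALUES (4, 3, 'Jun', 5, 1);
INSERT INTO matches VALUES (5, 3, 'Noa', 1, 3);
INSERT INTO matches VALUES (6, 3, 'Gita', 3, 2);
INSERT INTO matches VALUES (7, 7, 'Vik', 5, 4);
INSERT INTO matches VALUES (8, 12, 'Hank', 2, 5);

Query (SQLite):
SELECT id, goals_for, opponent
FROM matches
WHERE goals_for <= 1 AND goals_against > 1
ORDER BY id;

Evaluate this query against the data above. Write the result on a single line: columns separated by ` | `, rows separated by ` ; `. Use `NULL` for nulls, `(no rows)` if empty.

1 | 0 | Nora ; 2 | 0 | Hank ; 3 | 0 | Hank ; 5 | 1 | Noa

goals_for <= 1: ids {1, 2, 3, 5}
goals_against > 1: ids {1, 2, 3, 5, 6, 7, 8}
Combine with AND.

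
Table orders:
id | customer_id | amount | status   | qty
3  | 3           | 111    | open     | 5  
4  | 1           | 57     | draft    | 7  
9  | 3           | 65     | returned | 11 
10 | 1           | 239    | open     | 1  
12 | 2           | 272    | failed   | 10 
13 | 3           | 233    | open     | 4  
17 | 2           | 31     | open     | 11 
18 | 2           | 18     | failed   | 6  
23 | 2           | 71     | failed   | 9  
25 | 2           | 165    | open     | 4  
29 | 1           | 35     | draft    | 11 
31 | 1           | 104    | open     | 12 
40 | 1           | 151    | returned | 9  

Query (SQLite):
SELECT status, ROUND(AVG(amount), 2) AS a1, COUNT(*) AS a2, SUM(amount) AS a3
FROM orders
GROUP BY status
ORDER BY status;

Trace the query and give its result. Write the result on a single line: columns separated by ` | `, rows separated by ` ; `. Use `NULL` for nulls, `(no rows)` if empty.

draft | 46 | 2 | 92 ; failed | 120.33 | 3 | 361 ; open | 147.17 | 6 | 883 ; returned | 108 | 2 | 216

Group orders by status.
Per group compute: ROUND(AVG(amount), 2), COUNT(*), SUM(amount).
  draft: ids {4, 29} → ROUND(AVG(amount), 2)=46, COUNT(*)=2, SUM(amount)=92
  failed: ids {12, 18, 23} → ROUND(AVG(amount), 2)=120.33, COUNT(*)=3, SUM(amount)=361
  open: ids {3, 10, 13, 17, 25, 31} → ROUND(AVG(amount), 2)=147.17, COUNT(*)=6, SUM(amount)=883
  returned: ids {9, 40} → ROUND(AVG(amount), 2)=108, COUNT(*)=2, SUM(amount)=216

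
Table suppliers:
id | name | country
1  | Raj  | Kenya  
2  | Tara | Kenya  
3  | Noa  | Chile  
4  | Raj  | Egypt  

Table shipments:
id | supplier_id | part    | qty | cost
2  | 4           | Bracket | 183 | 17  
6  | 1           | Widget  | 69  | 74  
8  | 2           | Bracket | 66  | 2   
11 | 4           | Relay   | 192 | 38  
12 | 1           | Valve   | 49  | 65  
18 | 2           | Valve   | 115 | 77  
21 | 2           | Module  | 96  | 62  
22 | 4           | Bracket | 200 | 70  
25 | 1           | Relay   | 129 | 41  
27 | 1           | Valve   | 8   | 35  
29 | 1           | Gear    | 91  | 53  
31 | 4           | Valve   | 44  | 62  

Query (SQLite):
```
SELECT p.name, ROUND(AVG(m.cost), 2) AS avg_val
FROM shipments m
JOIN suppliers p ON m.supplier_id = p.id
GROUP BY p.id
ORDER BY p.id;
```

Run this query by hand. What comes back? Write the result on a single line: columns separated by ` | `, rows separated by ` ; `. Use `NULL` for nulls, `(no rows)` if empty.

Raj | 53.6 ; Tara | 47 ; Raj | 46.75

Join each shipments row to its suppliers via supplier_id.
Group joined rows by suppliers.id; compute ROUND(AVG(m.cost), 2) per group.
  1: ids {6, 12, 25, 27, 29} → ROUND(AVG(m.cost), 2)=53.6
  2: ids {8, 18, 21} → ROUND(AVG(m.cost), 2)=47
  4: ids {2, 11, 22, 31} → ROUND(AVG(m.cost), 2)=46.75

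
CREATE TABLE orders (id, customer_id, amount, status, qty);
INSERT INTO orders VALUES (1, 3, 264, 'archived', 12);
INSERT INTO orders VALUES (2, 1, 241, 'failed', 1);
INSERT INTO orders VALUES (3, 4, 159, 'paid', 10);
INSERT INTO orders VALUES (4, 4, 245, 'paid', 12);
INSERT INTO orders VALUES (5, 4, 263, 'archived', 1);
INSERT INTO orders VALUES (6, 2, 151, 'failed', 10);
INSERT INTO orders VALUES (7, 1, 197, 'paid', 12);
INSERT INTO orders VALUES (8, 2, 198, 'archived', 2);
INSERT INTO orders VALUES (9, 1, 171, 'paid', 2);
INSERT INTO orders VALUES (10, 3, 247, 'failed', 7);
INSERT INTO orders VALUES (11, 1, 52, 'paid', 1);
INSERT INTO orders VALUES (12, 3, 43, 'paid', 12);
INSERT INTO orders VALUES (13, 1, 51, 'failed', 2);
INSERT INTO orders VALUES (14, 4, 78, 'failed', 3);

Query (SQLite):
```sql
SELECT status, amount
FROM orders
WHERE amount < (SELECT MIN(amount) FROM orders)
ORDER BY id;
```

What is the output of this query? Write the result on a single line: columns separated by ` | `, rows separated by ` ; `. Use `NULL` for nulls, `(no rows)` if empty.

(no rows)

Scalar subquery: MIN(amount) over all orders rows = 43.
Keep rows where amount < that value.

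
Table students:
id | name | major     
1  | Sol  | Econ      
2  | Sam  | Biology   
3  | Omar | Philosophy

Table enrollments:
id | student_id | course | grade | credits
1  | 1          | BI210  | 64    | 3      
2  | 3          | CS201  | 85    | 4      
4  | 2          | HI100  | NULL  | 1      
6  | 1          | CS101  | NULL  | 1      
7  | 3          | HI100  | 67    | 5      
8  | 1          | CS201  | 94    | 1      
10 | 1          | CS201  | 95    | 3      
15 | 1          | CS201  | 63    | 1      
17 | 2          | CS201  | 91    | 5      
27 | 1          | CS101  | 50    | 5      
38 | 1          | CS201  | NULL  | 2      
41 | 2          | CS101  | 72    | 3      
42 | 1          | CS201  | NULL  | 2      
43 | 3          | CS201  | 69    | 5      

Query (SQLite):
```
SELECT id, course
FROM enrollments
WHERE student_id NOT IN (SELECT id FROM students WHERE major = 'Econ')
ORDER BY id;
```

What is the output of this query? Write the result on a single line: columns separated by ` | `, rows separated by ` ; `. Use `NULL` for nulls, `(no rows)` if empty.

2 | CS201 ; 4 | HI100 ; 7 | HI100 ; 17 | CS201 ; 41 | CS101 ; 43 | CS201

Inner query: students.id where major = 'Econ'.
Outer: keep enrollments rows whose student_id is not in that set.
Inner query → {1}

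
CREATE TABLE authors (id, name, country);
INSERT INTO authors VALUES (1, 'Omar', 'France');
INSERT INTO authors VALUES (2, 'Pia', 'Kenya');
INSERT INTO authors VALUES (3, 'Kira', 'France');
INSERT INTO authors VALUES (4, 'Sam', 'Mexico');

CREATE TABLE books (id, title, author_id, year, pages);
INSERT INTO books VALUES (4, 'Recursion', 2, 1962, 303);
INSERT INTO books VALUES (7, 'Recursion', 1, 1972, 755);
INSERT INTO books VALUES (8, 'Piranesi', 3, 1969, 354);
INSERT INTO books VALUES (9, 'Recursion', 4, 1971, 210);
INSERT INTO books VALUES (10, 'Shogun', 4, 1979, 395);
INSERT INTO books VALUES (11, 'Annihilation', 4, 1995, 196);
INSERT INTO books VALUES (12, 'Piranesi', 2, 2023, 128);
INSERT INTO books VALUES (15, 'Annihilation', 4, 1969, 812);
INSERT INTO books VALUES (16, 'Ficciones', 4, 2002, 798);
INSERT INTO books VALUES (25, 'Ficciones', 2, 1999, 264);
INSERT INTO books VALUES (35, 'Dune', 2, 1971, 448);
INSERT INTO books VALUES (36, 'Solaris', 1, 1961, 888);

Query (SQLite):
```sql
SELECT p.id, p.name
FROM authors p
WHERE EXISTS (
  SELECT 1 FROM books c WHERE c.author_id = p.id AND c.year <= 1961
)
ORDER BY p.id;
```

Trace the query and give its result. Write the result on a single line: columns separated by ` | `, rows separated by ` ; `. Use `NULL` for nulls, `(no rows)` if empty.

For each authors row, check whether any books with matching author_id has year <= 1961.
Keep rows where that is true.

1 | Omar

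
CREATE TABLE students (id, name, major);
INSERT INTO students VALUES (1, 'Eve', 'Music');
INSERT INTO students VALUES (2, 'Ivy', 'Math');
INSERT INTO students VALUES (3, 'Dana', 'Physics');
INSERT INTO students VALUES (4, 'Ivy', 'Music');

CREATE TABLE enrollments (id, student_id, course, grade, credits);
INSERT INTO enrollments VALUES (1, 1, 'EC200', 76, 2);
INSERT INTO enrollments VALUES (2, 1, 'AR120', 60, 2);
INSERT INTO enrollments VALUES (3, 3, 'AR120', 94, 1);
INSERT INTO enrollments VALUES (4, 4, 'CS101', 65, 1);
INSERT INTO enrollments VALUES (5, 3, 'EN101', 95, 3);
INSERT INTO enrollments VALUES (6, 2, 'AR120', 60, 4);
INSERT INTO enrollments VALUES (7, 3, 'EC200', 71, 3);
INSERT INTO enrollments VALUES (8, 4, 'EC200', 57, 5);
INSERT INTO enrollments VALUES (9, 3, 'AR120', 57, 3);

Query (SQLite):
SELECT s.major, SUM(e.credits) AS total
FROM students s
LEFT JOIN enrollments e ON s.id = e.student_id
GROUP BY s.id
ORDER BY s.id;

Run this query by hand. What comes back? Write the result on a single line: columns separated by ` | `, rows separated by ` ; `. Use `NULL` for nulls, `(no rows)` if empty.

Music | 4 ; Math | 4 ; Physics | 10 ; Music | 6

LEFT JOIN keeps every students row; unmatched ones get NULL for enrollments columns.
Group by students.id and compute SUM(e.credits). SUM over an all-NULL group is NULL.
  1: ids {1, 2} → SUM(e.credits)=4
  2: ids {6} → SUM(e.credits)=4
  3: ids {3, 5, 7, 9} → SUM(e.credits)=10
  4: ids {4, 8} → SUM(e.credits)=6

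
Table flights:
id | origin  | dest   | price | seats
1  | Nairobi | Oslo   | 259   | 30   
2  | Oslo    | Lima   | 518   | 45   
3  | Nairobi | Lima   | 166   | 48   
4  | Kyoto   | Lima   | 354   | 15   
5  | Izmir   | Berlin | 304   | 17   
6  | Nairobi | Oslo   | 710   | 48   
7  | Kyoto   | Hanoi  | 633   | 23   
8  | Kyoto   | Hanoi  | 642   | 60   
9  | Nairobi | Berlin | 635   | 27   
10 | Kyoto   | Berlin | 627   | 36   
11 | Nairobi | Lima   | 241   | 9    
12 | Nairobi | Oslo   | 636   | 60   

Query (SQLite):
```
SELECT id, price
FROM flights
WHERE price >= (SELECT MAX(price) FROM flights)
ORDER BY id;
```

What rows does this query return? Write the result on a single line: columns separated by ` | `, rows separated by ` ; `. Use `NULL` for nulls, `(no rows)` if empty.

6 | 710

Scalar subquery: MAX(price) over all flights rows = 710.
Keep rows where price >= that value.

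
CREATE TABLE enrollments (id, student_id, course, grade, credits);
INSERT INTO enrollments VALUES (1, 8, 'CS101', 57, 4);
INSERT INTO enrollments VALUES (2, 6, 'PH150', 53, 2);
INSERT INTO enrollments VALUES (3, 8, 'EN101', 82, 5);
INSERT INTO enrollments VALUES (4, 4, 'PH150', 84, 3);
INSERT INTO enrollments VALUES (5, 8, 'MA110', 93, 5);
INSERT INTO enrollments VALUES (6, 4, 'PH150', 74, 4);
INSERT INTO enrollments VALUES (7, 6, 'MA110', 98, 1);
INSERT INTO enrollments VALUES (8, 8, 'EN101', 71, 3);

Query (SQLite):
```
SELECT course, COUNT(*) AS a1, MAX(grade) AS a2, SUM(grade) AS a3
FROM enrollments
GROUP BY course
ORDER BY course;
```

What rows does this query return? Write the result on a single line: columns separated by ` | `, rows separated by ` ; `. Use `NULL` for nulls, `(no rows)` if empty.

Group enrollments by course.
Per group compute: COUNT(*), MAX(grade), SUM(grade).
  CS101: ids {1} → COUNT(*)=1, MAX(grade)=57, SUM(grade)=57
  EN101: ids {3, 8} → COUNT(*)=2, MAX(grade)=82, SUM(grade)=153
  MA110: ids {5, 7} → COUNT(*)=2, MAX(grade)=98, SUM(grade)=191
  PH150: ids {2, 4, 6} → COUNT(*)=3, MAX(grade)=84, SUM(grade)=211

CS101 | 1 | 57 | 57 ; EN101 | 2 | 82 | 153 ; MA110 | 2 | 98 | 191 ; PH150 | 3 | 84 | 211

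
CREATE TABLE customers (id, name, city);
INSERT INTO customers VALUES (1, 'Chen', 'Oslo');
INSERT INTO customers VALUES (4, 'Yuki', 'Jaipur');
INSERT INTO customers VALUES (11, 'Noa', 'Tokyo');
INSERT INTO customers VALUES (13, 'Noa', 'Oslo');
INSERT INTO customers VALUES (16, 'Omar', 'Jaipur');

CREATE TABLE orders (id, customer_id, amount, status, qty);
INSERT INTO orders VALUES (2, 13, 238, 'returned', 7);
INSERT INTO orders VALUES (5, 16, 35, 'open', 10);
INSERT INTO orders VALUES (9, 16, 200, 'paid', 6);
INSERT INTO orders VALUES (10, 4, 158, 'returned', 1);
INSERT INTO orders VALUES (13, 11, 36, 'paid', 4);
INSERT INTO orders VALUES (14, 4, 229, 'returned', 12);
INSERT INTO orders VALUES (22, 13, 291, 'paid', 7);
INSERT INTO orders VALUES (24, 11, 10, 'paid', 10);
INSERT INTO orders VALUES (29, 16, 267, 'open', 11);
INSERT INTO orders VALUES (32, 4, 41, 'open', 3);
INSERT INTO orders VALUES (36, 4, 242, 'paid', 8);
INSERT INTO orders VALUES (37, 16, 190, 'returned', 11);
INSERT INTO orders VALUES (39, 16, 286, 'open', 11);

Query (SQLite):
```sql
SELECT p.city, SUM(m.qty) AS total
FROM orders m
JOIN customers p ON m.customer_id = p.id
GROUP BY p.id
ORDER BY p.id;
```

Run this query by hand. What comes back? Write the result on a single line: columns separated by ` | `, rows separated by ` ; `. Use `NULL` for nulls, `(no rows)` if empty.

Jaipur | 24 ; Tokyo | 14 ; Oslo | 14 ; Jaipur | 49

Join each orders row to its customers via customer_id.
Group joined rows by customers.id; compute SUM(m.qty) per group.
  4: ids {10, 14, 32, 36} → SUM(m.qty)=24
  11: ids {13, 24} → SUM(m.qty)=14
  13: ids {2, 22} → SUM(m.qty)=14
  16: ids {5, 9, 29, 37, 39} → SUM(m.qty)=49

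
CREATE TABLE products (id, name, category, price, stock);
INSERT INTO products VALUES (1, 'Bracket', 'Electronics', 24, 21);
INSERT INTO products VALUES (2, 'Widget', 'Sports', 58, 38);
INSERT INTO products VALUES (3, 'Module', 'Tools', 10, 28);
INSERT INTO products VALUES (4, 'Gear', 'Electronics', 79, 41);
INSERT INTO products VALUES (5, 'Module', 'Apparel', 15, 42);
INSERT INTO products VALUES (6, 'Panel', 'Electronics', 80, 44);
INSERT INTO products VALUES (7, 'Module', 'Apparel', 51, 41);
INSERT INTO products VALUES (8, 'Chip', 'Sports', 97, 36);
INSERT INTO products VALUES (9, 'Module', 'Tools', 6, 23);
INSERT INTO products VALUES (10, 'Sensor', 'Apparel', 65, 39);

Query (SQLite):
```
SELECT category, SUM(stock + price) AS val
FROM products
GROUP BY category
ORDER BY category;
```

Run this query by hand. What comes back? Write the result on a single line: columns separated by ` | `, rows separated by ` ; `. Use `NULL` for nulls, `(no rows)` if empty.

Apparel | 253 ; Electronics | 289 ; Sports | 229 ; Tools | 67

For each row compute stock + price.
Group by category; take SUM of the expression per group.
  Apparel: ids {5, 7, 10} → SUM(stock + price)=253
  Electronics: ids {1, 4, 6} → SUM(stock + price)=289
  Sports: ids {2, 8} → SUM(stock + price)=229
  Tools: ids {3, 9} → SUM(stock + price)=67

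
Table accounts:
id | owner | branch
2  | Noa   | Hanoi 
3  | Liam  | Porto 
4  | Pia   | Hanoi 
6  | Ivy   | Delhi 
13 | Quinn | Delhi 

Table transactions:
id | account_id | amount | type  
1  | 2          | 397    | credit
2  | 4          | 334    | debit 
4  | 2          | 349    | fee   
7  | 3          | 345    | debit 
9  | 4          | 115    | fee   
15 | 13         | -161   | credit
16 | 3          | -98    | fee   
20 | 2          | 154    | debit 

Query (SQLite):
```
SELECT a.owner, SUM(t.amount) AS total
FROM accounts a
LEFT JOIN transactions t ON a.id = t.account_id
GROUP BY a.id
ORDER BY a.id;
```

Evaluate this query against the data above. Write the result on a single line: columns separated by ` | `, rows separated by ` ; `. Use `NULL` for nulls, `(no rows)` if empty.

LEFT JOIN keeps every accounts row; unmatched ones get NULL for transactions columns.
Group by accounts.id and compute SUM(t.amount). SUM over an all-NULL group is NULL.
  2: ids {1, 4, 20} → SUM(t.amount)=900
  3: ids {7, 16} → SUM(t.amount)=247
  4: ids {2, 9} → SUM(t.amount)=449
  6: ids {—} → SUM(t.amount)=NULL
  13: ids {15} → SUM(t.amount)=-161

Noa | 900 ; Liam | 247 ; Pia | 449 ; Ivy | NULL ; Quinn | -161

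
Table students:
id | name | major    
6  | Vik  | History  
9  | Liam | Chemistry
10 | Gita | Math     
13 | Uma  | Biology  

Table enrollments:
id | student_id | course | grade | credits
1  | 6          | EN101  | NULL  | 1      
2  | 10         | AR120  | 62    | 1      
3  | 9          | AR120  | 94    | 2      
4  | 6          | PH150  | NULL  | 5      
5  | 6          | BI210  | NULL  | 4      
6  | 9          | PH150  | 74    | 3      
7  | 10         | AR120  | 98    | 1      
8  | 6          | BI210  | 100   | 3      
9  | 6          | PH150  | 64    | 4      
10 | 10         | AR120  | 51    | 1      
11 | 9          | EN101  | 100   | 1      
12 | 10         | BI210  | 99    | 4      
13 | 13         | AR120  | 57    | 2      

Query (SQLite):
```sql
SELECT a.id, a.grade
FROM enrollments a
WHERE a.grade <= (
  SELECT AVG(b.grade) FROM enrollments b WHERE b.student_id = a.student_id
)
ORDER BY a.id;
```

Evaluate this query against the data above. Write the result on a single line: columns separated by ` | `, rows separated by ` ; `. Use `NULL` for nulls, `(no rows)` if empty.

2 | 62 ; 6 | 74 ; 9 | 64 ; 10 | 51 ; 13 | 57

For each enrollments row a, compute AVG(grade) over rows sharing a.student_id.
Keep row a if a.grade <= that per-group AVG.
  student_id=6: AVG(grade) = 82.0
  student_id=9: AVG(grade) = 89.333333
  student_id=10: AVG(grade) = 77.5
  student_id=13: AVG(grade) = 57.0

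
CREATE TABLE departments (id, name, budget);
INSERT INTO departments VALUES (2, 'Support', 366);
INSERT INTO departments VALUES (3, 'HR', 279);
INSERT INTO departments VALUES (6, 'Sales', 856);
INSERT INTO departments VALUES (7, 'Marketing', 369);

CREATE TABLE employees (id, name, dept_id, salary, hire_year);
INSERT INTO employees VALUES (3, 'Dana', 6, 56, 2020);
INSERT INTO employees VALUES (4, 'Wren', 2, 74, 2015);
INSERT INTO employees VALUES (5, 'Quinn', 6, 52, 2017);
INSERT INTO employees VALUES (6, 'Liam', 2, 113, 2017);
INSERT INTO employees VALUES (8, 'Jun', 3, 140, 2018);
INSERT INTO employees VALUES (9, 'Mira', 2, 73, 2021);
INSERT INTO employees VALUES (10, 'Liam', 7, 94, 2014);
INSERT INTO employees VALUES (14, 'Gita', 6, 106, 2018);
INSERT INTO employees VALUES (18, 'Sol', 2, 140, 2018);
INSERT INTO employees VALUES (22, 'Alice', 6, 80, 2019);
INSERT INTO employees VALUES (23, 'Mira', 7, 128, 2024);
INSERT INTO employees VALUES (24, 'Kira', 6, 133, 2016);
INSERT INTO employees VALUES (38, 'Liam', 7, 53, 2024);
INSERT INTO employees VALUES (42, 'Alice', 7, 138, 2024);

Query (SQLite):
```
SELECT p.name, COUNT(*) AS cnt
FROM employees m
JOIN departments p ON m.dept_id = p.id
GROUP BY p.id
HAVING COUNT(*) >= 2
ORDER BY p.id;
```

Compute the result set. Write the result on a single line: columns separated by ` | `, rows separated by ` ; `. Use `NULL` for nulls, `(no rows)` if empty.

Support | 4 ; Sales | 5 ; Marketing | 4

Join each employees row to its departments via dept_id.
Group joined rows by departments.id; compute COUNT(*) per group.
HAVING: keep groups with count ≥ 2.
  2: ids {4, 6, 9, 18} → COUNT(*)=4
  3: ids {8} → COUNT(*)=1
  6: ids {3, 5, 14, 22, 24} → COUNT(*)=5
  7: ids {10, 23, 38, 42} → COUNT(*)=4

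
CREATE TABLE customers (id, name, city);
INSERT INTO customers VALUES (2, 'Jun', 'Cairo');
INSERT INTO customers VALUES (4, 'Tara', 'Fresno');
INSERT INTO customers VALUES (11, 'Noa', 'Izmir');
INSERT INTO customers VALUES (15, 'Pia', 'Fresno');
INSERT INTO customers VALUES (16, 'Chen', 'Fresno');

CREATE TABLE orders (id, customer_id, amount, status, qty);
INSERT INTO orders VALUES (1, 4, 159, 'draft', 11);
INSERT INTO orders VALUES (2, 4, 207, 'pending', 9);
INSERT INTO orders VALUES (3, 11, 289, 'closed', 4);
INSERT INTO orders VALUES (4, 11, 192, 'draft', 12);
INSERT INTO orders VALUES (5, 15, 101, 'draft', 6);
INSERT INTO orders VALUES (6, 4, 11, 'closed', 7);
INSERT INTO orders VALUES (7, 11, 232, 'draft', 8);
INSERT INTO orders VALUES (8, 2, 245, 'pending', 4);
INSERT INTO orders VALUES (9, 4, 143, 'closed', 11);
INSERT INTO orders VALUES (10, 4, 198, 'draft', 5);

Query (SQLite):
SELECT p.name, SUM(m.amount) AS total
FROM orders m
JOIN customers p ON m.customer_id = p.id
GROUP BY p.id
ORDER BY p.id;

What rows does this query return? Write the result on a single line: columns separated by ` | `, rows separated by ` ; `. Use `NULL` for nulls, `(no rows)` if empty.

Jun | 245 ; Tara | 718 ; Noa | 713 ; Pia | 101

Join each orders row to its customers via customer_id.
Group joined rows by customers.id; compute SUM(m.amount) per group.
  2: ids {8} → SUM(m.amount)=245
  4: ids {1, 2, 6, 9, 10} → SUM(m.amount)=718
  11: ids {3, 4, 7} → SUM(m.amount)=713
  15: ids {5} → SUM(m.amount)=101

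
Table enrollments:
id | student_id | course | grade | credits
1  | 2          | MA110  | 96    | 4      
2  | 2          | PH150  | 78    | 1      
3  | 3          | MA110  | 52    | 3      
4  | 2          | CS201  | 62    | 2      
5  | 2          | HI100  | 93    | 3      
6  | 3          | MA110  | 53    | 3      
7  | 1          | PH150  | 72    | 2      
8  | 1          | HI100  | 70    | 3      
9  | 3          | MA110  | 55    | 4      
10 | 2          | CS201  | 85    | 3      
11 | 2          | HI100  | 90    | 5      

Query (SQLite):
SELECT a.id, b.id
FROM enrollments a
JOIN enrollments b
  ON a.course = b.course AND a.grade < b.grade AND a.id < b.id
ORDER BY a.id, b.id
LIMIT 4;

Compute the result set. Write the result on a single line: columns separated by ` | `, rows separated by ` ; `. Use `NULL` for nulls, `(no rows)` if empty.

3 | 6 ; 3 | 9 ; 4 | 10 ; 6 | 9

Pairs (a,b) with same course, a.grade < b.grade, a.id < b.id.
course groups: CS201:{4,10} HI100:{5,8,11} MA110:{1,3,6,9} PH150:{2,7}
Ordered by (a.id, b.id); first 4.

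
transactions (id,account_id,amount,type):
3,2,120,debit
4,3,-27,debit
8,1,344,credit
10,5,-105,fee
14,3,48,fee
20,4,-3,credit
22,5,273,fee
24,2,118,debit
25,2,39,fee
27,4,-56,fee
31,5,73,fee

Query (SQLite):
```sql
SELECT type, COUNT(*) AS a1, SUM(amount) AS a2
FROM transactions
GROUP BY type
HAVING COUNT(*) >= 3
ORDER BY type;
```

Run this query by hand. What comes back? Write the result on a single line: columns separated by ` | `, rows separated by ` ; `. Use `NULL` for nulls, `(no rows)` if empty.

Group transactions by type.
Per group compute: COUNT(*), SUM(amount).
HAVING: drop groups with fewer than 3 rows.
  credit: ids {8, 20} → COUNT(*)=2, SUM(amount)=341
  debit: ids {3, 4, 24} → COUNT(*)=3, SUM(amount)=211
  fee: ids {10, 14, 22, 25, 27, 31} → COUNT(*)=6, SUM(amount)=272

debit | 3 | 211 ; fee | 6 | 272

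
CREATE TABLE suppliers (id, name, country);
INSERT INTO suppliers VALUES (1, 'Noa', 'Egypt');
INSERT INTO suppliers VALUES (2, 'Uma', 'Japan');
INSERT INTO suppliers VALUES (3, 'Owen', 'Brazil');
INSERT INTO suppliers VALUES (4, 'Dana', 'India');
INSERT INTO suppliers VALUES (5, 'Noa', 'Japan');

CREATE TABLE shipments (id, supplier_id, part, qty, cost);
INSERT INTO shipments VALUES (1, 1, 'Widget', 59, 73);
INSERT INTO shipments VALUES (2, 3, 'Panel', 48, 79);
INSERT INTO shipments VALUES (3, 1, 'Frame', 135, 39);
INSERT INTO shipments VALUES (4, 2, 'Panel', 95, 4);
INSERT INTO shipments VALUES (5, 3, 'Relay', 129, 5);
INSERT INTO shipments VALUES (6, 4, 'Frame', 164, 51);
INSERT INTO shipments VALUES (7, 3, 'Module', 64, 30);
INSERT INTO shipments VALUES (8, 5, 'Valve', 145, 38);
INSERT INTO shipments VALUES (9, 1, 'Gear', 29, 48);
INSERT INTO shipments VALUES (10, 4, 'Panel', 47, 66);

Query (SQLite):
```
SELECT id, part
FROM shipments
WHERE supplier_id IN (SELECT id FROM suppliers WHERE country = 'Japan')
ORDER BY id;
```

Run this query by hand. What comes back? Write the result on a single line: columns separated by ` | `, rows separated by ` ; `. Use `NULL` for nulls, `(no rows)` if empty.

4 | Panel ; 8 | Valve

Inner query: suppliers.id where country = 'Japan'.
Outer: keep shipments rows whose supplier_id is in that set.
Inner query → {2, 5}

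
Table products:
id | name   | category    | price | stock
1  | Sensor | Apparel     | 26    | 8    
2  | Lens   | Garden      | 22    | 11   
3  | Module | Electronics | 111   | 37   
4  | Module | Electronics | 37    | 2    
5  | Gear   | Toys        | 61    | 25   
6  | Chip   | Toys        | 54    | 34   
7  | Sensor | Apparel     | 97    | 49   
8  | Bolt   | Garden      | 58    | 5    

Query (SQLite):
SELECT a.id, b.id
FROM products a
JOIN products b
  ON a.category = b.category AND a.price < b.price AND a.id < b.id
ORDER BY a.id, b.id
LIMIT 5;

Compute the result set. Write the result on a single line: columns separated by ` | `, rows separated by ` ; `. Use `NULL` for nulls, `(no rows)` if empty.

1 | 7 ; 2 | 8

Pairs (a,b) with same category, a.price < b.price, a.id < b.id.
category groups: Apparel:{1,7} Electronics:{3,4} Garden:{2,8} Toys:{5,6}
Ordered by (a.id, b.id); first 5.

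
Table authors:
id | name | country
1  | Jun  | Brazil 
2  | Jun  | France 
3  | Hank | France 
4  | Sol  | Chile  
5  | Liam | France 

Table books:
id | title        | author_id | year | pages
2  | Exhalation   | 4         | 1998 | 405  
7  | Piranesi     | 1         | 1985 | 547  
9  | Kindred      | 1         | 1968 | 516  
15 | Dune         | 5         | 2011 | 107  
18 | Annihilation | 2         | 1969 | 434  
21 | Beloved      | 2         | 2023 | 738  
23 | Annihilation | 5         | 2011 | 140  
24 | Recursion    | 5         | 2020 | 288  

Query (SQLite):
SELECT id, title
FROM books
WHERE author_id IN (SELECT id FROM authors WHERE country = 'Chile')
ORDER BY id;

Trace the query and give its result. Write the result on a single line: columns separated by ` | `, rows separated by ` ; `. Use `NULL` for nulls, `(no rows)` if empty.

Inner query: authors.id where country = 'Chile'.
Outer: keep books rows whose author_id is in that set.
Inner query → {4}

2 | Exhalation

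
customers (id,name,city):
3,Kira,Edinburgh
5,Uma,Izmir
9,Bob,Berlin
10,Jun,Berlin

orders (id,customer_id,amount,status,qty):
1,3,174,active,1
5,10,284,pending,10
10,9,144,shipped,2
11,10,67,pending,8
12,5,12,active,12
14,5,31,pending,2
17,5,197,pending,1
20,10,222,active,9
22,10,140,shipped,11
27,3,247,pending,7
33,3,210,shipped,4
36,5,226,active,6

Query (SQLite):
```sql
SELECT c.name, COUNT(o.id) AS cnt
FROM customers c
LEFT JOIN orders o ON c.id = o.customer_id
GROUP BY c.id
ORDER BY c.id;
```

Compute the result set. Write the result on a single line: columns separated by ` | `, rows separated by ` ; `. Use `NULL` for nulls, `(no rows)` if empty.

LEFT JOIN keeps every customers row; unmatched ones get NULL for orders columns.
Group by customers.id and compute COUNT(o.id). COUNT(col) of an all-NULL group is 0.
  3: ids {1, 27, 33} → COUNT(o.id)=3
  5: ids {12, 14, 17, 36} → COUNT(o.id)=4
  9: ids {10} → COUNT(o.id)=1
  10: ids {5, 11, 20, 22} → COUNT(o.id)=4

Kira | 3 ; Uma | 4 ; Bob | 1 ; Jun | 4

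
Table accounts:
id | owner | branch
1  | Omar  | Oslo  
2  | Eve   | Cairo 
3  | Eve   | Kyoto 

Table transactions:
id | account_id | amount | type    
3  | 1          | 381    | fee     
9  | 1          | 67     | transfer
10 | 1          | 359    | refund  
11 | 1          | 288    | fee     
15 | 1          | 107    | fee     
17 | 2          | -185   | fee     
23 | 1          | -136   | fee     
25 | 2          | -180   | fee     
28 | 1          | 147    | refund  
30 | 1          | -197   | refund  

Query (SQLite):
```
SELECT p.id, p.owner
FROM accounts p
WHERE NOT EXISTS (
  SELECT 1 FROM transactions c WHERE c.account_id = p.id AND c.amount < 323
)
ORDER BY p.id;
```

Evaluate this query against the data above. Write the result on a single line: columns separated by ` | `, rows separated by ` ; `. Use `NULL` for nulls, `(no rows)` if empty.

For each accounts row, check whether any transactions with matching account_id has amount < 323.
Keep rows where that is false.

3 | Eve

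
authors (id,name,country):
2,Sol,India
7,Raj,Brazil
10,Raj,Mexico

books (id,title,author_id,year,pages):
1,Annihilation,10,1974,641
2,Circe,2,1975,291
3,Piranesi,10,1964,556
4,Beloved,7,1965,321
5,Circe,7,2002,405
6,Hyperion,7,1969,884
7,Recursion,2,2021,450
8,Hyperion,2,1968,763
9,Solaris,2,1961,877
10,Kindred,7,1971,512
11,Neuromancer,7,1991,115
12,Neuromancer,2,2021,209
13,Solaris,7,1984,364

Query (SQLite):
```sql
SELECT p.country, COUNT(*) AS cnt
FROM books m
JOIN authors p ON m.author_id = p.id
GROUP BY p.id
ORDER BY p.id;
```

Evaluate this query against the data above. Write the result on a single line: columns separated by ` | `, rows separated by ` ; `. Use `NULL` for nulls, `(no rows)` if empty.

India | 5 ; Brazil | 6 ; Mexico | 2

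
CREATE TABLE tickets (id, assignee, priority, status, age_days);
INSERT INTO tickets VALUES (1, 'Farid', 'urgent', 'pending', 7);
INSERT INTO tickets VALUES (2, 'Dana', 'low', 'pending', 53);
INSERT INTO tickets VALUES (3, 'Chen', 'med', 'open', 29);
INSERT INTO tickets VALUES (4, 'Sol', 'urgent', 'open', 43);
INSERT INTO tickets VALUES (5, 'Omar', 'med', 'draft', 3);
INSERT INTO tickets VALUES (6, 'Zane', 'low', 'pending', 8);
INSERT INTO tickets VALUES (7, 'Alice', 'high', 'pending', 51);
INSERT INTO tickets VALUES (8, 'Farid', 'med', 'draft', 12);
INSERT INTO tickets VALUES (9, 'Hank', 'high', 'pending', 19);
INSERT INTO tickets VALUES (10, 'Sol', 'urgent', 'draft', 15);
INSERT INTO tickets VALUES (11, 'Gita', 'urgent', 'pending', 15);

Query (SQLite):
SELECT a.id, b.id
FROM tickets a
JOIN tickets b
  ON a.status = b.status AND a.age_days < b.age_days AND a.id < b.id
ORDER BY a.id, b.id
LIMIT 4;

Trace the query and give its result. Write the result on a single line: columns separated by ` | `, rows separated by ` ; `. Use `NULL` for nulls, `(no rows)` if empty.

1 | 2 ; 1 | 6 ; 1 | 7 ; 1 | 9

Pairs (a,b) with same status, a.age_days < b.age_days, a.id < b.id.
status groups: draft:{5,8,10} open:{3,4} pending:{1,2,6,7,9,11}
Ordered by (a.id, b.id); first 4.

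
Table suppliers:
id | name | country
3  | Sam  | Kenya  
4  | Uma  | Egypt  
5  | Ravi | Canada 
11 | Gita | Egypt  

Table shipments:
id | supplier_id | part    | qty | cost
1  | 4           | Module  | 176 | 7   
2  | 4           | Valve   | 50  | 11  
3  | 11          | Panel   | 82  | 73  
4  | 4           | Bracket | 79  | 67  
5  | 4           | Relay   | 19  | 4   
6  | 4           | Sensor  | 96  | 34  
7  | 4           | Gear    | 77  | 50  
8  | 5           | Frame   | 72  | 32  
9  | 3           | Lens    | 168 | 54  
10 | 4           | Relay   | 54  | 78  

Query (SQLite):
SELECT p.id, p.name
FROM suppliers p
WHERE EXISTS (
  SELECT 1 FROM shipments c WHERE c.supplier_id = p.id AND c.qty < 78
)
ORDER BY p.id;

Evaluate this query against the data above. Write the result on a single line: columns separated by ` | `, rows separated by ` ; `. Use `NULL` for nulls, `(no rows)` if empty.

For each suppliers row, check whether any shipments with matching supplier_id has qty < 78.
Keep rows where that is true.

4 | Uma ; 5 | Ravi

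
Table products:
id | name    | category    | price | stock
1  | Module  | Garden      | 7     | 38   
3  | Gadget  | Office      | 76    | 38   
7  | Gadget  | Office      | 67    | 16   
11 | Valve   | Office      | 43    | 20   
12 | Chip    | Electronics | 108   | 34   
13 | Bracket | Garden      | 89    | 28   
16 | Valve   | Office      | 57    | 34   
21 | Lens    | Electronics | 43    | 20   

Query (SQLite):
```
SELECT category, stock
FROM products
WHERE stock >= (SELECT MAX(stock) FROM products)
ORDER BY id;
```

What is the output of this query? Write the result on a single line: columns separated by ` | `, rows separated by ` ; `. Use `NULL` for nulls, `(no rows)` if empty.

Garden | 38 ; Office | 38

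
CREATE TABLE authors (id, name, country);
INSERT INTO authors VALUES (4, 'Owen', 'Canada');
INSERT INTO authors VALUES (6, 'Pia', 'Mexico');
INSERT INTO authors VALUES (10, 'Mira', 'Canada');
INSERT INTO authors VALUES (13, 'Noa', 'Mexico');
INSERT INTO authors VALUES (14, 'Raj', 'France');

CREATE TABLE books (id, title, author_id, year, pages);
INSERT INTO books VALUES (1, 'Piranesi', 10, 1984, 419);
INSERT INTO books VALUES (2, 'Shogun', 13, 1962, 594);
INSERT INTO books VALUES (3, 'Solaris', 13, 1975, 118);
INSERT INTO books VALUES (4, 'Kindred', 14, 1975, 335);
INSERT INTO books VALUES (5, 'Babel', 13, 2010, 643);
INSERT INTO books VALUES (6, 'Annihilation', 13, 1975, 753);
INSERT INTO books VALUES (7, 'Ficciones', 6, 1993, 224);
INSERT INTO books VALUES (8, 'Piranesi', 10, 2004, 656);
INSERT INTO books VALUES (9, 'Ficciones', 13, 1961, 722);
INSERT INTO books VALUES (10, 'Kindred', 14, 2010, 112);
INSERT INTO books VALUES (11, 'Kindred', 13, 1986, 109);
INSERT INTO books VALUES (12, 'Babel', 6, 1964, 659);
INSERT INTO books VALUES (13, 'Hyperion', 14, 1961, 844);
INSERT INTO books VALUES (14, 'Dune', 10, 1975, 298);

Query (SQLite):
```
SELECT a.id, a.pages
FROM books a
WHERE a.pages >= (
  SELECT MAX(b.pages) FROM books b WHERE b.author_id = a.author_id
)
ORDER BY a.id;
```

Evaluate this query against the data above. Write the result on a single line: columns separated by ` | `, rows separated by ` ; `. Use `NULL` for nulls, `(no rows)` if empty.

6 | 753 ; 8 | 656 ; 12 | 659 ; 13 | 844

For each books row a, compute MAX(pages) over rows sharing a.author_id.
Keep row a if a.pages >= that per-group MAX.
  author_id=6: MAX(pages) = 659
  author_id=10: MAX(pages) = 656
  author_id=13: MAX(pages) = 753
  author_id=14: MAX(pages) = 844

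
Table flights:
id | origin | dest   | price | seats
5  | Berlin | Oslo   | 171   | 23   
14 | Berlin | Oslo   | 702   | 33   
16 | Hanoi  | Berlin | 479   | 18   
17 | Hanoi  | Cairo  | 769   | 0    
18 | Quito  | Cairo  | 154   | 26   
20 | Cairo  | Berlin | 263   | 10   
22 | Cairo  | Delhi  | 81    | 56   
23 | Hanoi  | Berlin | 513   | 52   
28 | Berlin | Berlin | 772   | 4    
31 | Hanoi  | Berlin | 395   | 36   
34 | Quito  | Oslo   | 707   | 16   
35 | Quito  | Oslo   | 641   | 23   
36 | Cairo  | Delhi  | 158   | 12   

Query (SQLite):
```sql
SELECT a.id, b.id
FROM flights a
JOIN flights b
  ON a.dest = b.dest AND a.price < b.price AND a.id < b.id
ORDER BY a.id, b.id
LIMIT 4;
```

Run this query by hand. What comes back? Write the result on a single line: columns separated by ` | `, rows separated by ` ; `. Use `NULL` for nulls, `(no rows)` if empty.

Pairs (a,b) with same dest, a.price < b.price, a.id < b.id.
dest groups: Berlin:{16,20,23,28,31} Cairo:{17,18} Delhi:{22,36} Oslo:{5,14,34,35}
Ordered by (a.id, b.id); first 4.

5 | 14 ; 5 | 34 ; 5 | 35 ; 14 | 34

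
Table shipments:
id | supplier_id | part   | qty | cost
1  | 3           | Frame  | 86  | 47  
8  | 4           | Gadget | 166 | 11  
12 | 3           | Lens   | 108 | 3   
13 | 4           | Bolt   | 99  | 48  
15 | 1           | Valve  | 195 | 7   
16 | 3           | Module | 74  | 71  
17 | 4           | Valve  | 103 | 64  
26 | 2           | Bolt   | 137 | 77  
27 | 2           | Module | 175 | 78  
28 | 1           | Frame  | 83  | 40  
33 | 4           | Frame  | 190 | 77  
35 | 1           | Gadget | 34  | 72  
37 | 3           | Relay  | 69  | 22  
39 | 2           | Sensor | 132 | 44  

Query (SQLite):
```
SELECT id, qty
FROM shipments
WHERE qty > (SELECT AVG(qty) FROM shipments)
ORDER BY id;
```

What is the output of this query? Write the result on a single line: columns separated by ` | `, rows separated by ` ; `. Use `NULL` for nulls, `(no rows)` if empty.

Scalar subquery: AVG(qty) over all shipments rows = 117.928571 (≈; comparison uses full precision).
Keep rows where qty > that value.

8 | 166 ; 15 | 195 ; 26 | 137 ; 27 | 175 ; 33 | 190 ; 39 | 132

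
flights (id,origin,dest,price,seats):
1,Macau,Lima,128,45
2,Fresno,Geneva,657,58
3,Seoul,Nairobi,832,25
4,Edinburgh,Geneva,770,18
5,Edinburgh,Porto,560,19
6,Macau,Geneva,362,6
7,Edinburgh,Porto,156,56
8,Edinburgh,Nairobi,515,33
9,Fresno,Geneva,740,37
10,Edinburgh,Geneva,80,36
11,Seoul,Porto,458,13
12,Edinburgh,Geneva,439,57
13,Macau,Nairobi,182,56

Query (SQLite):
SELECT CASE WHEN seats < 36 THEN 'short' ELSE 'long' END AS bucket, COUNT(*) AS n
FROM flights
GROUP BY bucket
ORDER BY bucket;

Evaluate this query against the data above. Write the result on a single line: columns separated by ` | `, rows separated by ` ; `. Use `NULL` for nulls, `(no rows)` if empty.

Bucket rows by seats < 36 → 'short' else 'long'; count each bucket.

long | 7 ; short | 6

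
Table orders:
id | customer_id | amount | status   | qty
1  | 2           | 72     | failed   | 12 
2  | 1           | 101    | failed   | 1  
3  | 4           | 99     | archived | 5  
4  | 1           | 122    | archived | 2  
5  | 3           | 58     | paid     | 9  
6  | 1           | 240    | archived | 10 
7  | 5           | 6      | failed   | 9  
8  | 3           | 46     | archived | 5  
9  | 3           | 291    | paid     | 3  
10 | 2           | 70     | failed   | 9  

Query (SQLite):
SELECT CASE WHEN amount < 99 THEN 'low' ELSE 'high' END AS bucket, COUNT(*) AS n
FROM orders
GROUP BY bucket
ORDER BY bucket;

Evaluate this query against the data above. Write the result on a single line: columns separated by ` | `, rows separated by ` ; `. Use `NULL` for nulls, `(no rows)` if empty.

high | 5 ; low | 5

Bucket rows by amount < 99 → 'low' else 'high'; count each bucket.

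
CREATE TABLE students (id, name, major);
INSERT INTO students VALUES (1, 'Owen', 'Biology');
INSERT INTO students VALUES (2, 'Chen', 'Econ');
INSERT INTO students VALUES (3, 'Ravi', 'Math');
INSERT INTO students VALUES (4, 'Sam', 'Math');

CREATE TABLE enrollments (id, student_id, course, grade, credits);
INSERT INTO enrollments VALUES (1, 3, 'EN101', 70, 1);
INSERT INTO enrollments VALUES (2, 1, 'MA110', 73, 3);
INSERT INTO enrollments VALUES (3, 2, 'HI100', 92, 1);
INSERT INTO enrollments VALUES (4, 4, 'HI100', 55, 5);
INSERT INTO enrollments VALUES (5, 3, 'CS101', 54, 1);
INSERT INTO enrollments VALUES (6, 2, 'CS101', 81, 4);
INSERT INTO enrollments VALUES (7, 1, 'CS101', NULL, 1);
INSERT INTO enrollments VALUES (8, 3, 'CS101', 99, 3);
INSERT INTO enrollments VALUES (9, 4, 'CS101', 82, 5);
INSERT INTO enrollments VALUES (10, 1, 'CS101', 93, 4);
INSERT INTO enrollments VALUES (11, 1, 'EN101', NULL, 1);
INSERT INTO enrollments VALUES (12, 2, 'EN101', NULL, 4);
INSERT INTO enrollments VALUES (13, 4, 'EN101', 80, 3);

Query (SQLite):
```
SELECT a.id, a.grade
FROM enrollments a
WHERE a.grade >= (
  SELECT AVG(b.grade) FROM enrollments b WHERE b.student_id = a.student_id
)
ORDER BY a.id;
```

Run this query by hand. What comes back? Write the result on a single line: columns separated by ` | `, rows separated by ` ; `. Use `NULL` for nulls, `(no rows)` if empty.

3 | 92 ; 8 | 99 ; 9 | 82 ; 10 | 93 ; 13 | 80

For each enrollments row a, compute AVG(grade) over rows sharing a.student_id.
Keep row a if a.grade >= that per-group AVG.
  student_id=1: AVG(grade) = 83.0
  student_id=2: AVG(grade) = 86.5
  student_id=3: AVG(grade) = 74.333333
  student_id=4: AVG(grade) = 72.333333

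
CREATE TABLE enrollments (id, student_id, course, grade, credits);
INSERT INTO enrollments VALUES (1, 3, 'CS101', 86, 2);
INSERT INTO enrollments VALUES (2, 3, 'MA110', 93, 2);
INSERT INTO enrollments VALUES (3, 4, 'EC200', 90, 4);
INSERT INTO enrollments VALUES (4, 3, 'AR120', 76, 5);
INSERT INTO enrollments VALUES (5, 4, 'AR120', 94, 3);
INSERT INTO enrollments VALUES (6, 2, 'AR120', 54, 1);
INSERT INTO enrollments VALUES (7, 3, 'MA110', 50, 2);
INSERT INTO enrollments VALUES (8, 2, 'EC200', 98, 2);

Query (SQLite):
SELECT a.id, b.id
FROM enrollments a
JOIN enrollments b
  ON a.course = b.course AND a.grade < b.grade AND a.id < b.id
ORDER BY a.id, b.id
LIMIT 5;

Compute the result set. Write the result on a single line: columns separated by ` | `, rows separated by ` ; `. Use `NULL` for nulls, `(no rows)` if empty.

3 | 8 ; 4 | 5

Pairs (a,b) with same course, a.grade < b.grade, a.id < b.id.
course groups: AR120:{4,5,6} CS101:{1} EC200:{3,8} MA110:{2,7}
Ordered by (a.id, b.id); first 5.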